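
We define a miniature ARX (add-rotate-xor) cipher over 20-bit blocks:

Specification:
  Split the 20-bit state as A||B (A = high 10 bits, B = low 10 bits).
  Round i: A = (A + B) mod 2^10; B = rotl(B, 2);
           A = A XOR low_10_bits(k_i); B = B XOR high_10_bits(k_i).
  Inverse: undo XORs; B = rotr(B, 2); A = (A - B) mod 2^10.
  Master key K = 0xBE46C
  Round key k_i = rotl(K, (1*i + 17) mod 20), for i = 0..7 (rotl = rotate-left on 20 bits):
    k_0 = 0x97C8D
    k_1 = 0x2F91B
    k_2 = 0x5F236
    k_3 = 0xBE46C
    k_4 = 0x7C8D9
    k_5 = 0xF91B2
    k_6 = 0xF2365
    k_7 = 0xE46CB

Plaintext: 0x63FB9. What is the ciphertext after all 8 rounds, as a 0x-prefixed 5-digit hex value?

0x9D3DA

s_0 = plaintext = 0x63FB9
s_1 = Round(s_0, k_0) = 0x714B8
s_2 = Round(s_1, k_1) = 0xD9A5E
s_3 = Round(s_2, k_2) = 0xFC806
s_4 = Round(s_3, k_3) = 0xE52E1
s_5 = Round(s_4, k_4) = 0xAB274
s_6 = Round(s_5, k_5) = 0x24A36
s_7 = Round(s_6, k_6) = 0x6B712
s_8 = Round(s_7, k_7) = 0x9D3DA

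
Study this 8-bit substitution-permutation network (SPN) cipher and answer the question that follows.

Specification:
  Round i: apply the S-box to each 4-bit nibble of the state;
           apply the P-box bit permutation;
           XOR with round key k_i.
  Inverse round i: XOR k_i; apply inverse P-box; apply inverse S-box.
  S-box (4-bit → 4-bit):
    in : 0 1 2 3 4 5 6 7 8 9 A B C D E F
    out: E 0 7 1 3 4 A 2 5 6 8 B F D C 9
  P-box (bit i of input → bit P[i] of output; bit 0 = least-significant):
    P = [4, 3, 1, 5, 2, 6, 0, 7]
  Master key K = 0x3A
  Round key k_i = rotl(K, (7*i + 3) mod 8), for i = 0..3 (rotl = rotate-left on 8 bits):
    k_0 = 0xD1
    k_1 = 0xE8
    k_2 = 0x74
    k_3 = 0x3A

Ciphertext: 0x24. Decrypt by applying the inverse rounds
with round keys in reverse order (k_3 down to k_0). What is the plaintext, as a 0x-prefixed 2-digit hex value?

s_0 = ciphertext = 0x24
s_1 = InvRound(s_0, k_3) = 0x32
s_2 = InvRound(s_1, k_2) = 0x45
s_3 = InvRound(s_2, k_1) = 0xD6
s_4 = InvRound(s_3, k_0) = 0x85

0x85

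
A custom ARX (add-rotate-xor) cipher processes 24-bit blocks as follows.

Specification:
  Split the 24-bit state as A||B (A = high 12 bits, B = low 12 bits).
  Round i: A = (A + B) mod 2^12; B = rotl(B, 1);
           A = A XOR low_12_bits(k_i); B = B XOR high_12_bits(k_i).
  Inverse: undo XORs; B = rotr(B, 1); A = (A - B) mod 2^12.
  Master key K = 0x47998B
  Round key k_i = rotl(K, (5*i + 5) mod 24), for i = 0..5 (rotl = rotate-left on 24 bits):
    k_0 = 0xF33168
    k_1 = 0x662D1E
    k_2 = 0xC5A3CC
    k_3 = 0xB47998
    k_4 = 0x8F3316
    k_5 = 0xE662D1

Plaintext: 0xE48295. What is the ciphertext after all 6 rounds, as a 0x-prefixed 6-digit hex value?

0x11255B

s_0 = plaintext = 0xE48295
s_1 = Round(s_0, k_0) = 0x1B5A19
s_2 = Round(s_1, k_1) = 0x6D0251
s_3 = Round(s_2, k_2) = 0xAED8F8
s_4 = Round(s_3, k_3) = 0xA7DAB6
s_5 = Round(s_4, k_4) = 0x625D9E
s_6 = Round(s_5, k_5) = 0x11255B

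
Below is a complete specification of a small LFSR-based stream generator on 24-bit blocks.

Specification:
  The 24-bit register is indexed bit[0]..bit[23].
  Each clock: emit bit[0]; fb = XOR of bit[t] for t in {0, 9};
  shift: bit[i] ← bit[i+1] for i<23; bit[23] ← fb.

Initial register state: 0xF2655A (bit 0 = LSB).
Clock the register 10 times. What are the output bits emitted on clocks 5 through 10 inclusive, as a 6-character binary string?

101010

reg_0 = 0xF2655A
clock 1: out=0, reg = 0x7932AD
clock 2: out=1, reg = 0x3C9956
clock 3: out=0, reg = 0x1E4CAB
clock 4: out=1, reg = 0x8F2655
clock 5: out=1, reg = 0x47932A
clock 6: out=0, reg = 0xA3C995
clock 7: out=1, reg = 0xD1E4CA
clock 8: out=0, reg = 0x68F265
clock 9: out=1, reg = 0x347932
clock 10: out=0, reg = 0x1A3C99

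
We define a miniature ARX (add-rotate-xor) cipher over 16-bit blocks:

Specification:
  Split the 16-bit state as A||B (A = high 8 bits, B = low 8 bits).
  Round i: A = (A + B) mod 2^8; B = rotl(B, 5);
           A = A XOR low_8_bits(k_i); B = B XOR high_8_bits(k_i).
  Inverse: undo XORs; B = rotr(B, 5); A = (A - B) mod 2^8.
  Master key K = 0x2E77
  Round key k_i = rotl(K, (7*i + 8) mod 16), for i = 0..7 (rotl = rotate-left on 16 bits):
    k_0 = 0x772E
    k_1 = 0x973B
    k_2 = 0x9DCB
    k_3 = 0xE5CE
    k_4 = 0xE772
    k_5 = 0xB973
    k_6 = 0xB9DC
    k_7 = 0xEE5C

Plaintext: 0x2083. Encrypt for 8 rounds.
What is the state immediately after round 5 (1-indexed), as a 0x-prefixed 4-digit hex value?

s_0 = plaintext = 0x2083
s_1 = Round(s_0, k_0) = 0x8D07
s_2 = Round(s_1, k_1) = 0xAF77
s_3 = Round(s_2, k_2) = 0xED73
s_4 = Round(s_3, k_3) = 0xAE8B
s_5 = Round(s_4, k_4) = 0x4B96
s_6 = Round(s_5, k_5) = 0x926B
s_7 = Round(s_6, k_6) = 0x21D4
s_8 = Round(s_7, k_7) = 0xA974

0x4B96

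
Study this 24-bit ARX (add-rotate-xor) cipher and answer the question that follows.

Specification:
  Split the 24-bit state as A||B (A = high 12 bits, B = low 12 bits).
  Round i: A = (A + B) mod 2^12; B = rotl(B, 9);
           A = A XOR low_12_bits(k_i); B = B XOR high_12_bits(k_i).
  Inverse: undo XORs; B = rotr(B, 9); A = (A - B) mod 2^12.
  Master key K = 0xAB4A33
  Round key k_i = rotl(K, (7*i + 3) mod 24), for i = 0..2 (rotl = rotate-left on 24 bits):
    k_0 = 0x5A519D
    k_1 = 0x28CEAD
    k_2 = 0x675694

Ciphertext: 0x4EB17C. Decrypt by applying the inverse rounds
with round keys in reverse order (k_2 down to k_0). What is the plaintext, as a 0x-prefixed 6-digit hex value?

s_0 = ciphertext = 0x4EB17C
s_1 = InvRound(s_0, k_2) = 0xA3484B
s_2 = InvRound(s_1, k_1) = 0xE5C63D
s_3 = InvRound(s_2, k_0) = 0x300CC1

0x300CC1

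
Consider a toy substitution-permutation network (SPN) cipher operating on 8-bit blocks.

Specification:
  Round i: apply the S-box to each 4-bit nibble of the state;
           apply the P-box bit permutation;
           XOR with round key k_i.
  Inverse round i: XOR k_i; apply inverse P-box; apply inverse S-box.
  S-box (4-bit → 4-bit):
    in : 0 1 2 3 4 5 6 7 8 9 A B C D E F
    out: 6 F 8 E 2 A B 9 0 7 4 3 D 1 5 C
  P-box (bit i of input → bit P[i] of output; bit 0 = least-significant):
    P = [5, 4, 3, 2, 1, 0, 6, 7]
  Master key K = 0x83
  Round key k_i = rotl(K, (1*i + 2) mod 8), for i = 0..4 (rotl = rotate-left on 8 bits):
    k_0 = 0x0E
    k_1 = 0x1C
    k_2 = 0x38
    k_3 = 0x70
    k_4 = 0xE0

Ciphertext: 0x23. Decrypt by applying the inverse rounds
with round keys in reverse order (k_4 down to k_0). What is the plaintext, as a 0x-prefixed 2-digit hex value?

0x88

s_0 = ciphertext = 0x23
s_1 = InvRound(s_0, k_4) = 0x18
s_2 = InvRound(s_1, k_3) = 0xAE
s_3 = InvRound(s_2, k_2) = 0x75
s_4 = InvRound(s_3, k_1) = 0x0E
s_5 = InvRound(s_4, k_0) = 0x88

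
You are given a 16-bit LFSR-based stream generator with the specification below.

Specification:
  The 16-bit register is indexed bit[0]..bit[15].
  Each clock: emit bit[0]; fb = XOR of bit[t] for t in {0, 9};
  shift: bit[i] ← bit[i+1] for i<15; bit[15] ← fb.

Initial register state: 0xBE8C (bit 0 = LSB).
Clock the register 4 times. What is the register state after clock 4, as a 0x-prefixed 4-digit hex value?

reg_0 = 0xBE8C
clock 1: out=0, reg = 0xDF46
clock 2: out=0, reg = 0xEFA3
clock 3: out=1, reg = 0x77D1
clock 4: out=1, reg = 0x3BE8

0x3BE8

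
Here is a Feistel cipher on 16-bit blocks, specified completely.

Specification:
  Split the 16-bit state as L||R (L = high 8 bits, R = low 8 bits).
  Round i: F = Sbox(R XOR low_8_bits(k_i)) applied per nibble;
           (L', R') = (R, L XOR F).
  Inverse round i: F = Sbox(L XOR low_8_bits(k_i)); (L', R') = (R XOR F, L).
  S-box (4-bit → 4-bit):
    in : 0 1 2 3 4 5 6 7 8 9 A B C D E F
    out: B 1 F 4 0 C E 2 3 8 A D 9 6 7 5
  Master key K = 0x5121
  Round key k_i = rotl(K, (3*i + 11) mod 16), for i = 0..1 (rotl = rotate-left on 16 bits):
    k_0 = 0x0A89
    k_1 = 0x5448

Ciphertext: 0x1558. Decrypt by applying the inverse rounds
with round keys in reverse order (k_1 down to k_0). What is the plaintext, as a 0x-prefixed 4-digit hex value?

0x079E

s_0 = ciphertext = 0x1558
s_1 = InvRound(s_0, k_1) = 0x9E15
s_2 = InvRound(s_1, k_0) = 0x079E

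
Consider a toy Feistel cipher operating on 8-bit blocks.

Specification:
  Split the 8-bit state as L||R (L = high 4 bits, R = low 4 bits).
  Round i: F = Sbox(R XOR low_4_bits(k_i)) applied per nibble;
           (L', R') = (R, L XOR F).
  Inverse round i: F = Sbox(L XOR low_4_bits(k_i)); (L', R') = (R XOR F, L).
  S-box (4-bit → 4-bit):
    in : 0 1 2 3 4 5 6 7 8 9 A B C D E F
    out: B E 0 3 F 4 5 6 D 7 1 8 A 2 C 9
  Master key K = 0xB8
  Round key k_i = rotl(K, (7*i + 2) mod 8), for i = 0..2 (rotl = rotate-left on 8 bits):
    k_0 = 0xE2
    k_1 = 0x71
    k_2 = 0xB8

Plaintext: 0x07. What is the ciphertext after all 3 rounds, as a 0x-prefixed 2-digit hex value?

0x3C

s_0 = plaintext = 0x07
s_1 = Round(s_0, k_0) = 0x74
s_2 = Round(s_1, k_1) = 0x43
s_3 = Round(s_2, k_2) = 0x3C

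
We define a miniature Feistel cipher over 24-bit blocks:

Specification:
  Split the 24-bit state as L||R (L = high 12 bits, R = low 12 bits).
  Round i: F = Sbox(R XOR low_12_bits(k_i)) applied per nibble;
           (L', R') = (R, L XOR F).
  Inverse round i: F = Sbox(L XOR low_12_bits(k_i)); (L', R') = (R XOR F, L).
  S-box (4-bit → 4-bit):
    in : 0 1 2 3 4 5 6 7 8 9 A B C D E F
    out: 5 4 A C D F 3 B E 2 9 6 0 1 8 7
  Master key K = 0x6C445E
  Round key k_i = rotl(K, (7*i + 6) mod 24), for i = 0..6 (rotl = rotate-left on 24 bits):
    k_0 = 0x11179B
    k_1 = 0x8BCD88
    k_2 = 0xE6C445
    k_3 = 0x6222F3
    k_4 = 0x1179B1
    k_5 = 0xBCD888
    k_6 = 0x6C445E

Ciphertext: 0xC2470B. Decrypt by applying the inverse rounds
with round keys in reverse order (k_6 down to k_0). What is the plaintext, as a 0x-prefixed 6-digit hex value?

s_0 = ciphertext = 0xC2470B
s_1 = InvRound(s_0, k_6) = 0x9B2C24
s_2 = InvRound(s_1, k_5) = 0x8ED9B2
s_3 = InvRound(s_2, k_4) = 0xD428ED
s_4 = InvRound(s_3, k_3) = 0xF89D42
s_5 = InvRound(s_4, k_2) = 0xB42F89
s_6 = InvRound(s_5, k_1) = 0xC80B42
s_7 = InvRound(s_6, k_0) = 0xD04C80

0xD04C80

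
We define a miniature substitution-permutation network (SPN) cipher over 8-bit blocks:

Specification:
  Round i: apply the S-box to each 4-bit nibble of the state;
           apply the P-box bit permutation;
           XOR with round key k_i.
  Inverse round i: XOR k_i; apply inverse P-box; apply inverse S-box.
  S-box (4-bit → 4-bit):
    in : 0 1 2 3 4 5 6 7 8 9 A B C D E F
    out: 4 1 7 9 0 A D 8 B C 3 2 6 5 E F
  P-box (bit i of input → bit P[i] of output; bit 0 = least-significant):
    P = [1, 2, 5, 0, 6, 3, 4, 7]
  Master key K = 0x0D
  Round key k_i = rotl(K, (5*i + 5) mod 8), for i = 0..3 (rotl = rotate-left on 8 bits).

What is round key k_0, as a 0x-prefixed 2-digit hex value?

0xA1

K = 0x0D
k_0 = rotl(K, (5*0+5) mod 8) = rotl(K, 5) = 0xA1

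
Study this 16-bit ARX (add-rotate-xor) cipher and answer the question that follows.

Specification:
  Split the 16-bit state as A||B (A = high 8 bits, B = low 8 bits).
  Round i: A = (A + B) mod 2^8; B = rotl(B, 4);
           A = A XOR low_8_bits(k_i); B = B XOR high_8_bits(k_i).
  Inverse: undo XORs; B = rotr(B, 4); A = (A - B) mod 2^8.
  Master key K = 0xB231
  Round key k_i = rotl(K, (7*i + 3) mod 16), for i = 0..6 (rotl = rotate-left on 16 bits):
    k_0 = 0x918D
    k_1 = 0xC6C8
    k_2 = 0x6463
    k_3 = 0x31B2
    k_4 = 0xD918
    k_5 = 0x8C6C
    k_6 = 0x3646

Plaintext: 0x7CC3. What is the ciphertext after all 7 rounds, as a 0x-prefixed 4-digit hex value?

0x2991

s_0 = plaintext = 0x7CC3
s_1 = Round(s_0, k_0) = 0xB2AD
s_2 = Round(s_1, k_1) = 0x971C
s_3 = Round(s_2, k_2) = 0xD0A5
s_4 = Round(s_3, k_3) = 0xC76B
s_5 = Round(s_4, k_4) = 0x2A6F
s_6 = Round(s_5, k_5) = 0xF57A
s_7 = Round(s_6, k_6) = 0x2991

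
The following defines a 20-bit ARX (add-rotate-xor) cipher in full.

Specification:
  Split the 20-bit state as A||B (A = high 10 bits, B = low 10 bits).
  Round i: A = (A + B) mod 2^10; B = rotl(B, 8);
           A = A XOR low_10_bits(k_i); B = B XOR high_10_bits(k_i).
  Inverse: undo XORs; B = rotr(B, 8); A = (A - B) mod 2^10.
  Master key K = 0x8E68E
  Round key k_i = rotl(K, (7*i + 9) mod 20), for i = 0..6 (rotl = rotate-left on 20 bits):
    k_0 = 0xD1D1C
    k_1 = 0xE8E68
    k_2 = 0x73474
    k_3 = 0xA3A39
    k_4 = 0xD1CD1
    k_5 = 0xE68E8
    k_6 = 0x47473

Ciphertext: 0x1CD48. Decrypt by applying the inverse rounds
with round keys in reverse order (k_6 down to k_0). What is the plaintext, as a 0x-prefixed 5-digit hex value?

0x786A3

s_0 = ciphertext = 0x1CD48
s_1 = InvRound(s_0, k_6) = 0xAB154
s_2 = InvRound(s_1, k_5) = 0xC2B3A
s_3 = InvRound(s_2, k_4) = 0x79DF4
s_4 = InvRound(s_3, k_3) = 0x7CDEB
s_5 = InvRound(s_4, k_2) = 0x3BC98
s_6 = InvRound(s_5, k_1) = 0x660EF
s_7 = InvRound(s_6, k_0) = 0x786A3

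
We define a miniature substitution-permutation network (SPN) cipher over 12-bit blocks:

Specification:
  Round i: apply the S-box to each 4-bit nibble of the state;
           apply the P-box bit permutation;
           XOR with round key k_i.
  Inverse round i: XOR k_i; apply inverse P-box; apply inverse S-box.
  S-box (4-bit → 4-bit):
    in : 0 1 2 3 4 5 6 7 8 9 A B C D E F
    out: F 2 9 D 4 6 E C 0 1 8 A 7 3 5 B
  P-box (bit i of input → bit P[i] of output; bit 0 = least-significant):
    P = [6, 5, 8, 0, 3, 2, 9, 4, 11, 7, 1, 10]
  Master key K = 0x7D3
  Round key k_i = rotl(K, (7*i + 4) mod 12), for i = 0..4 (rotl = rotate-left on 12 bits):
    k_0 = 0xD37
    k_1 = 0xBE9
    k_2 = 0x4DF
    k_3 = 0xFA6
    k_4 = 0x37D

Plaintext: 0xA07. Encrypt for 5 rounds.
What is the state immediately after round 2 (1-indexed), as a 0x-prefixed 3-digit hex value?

0xFF0

s_0 = plaintext = 0xA07
s_1 = Round(s_0, k_0) = 0xA2A
s_2 = Round(s_1, k_1) = 0xFF0
s_3 = Round(s_2, k_2) = 0x922
s_4 = Round(s_3, k_3) = 0x7FF
s_5 = Round(s_4, k_4) = 0x702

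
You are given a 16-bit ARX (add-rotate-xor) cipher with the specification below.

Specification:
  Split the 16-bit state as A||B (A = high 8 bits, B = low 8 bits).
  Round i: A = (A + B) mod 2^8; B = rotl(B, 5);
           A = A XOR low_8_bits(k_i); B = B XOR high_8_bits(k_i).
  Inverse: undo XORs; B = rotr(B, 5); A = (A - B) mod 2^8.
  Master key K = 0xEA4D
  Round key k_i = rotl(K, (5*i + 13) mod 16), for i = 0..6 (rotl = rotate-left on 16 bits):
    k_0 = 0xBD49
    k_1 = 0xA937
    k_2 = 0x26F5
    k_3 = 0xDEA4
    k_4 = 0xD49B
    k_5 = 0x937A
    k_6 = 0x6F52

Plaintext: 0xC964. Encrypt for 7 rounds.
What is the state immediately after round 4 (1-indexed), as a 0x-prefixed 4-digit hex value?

0x3F24

s_0 = plaintext = 0xC964
s_1 = Round(s_0, k_0) = 0x6431
s_2 = Round(s_1, k_1) = 0xA28F
s_3 = Round(s_2, k_2) = 0xC4D7
s_4 = Round(s_3, k_3) = 0x3F24
s_5 = Round(s_4, k_4) = 0xF850
s_6 = Round(s_5, k_5) = 0x3299
s_7 = Round(s_6, k_6) = 0x995C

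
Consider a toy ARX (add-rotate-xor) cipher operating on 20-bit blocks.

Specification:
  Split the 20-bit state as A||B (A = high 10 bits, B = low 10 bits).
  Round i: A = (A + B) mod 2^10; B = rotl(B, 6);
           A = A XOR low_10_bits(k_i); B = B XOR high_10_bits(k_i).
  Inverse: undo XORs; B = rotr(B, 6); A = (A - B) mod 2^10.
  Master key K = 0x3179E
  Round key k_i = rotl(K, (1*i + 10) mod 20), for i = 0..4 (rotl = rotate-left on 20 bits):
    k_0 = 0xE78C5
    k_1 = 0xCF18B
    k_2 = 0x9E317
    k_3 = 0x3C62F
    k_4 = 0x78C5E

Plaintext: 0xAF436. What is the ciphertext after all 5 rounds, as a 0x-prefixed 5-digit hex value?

0x13159

s_0 = plaintext = 0xAF436
s_1 = Round(s_0, k_0) = 0x8DA1D
s_2 = Round(s_1, k_1) = 0x7605D
s_3 = Round(s_2, k_2) = 0x4893D
s_4 = Round(s_3, k_3) = 0x1C3A2
s_5 = Round(s_4, k_4) = 0x13159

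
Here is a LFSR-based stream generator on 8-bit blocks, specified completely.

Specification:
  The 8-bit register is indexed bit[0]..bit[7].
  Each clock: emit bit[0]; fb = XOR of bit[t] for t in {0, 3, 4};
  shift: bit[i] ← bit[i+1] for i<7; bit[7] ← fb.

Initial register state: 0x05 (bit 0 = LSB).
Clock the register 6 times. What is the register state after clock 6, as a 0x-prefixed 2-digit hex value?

0xD4

reg_0 = 0x05
clock 1: out=1, reg = 0x82
clock 2: out=0, reg = 0x41
clock 3: out=1, reg = 0xA0
clock 4: out=0, reg = 0x50
clock 5: out=0, reg = 0xA8
clock 6: out=0, reg = 0xD4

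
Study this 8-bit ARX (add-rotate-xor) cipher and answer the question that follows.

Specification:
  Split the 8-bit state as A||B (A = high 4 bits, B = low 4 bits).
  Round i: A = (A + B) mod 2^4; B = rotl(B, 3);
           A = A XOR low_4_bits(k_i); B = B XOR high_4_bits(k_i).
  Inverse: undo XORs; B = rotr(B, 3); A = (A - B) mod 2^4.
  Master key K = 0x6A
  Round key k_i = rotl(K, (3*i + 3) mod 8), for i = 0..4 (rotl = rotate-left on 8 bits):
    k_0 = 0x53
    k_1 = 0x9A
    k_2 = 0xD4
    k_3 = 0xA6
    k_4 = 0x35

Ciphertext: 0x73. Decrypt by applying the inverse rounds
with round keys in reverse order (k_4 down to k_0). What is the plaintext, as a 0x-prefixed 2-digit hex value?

0x48

s_0 = ciphertext = 0x73
s_1 = InvRound(s_0, k_4) = 0x20
s_2 = InvRound(s_1, k_3) = 0xF5
s_3 = InvRound(s_2, k_2) = 0xA1
s_4 = InvRound(s_3, k_1) = 0xF1
s_5 = InvRound(s_4, k_0) = 0x48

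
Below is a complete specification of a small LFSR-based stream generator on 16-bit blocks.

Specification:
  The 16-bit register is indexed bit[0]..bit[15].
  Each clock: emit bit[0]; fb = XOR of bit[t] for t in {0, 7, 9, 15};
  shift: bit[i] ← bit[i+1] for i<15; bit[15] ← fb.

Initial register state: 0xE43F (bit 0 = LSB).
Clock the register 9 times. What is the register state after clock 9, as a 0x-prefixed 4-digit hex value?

reg_0 = 0xE43F
clock 1: out=1, reg = 0x721F
clock 2: out=1, reg = 0x390F
clock 3: out=1, reg = 0x9C87
clock 4: out=1, reg = 0xCE43
clock 5: out=1, reg = 0xE721
clock 6: out=1, reg = 0xF390
clock 7: out=0, reg = 0xF9C8
clock 8: out=0, reg = 0x7CE4
clock 9: out=0, reg = 0xBE72

0xBE72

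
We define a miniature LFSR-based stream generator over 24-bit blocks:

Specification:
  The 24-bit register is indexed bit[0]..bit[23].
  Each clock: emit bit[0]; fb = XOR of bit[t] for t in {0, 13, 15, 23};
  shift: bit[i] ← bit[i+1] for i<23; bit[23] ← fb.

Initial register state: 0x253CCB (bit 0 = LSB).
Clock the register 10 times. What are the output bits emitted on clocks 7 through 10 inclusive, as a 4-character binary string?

reg_0 = 0x253CCB
clock 1: out=1, reg = 0x129E65
clock 2: out=1, reg = 0x094F32
clock 3: out=0, reg = 0x04A799
clock 4: out=1, reg = 0x8253CC
clock 5: out=0, reg = 0xC129E6
clock 6: out=0, reg = 0x6094F3
clock 7: out=1, reg = 0x304A79
clock 8: out=1, reg = 0x98253C
clock 9: out=0, reg = 0x4C129E
clock 10: out=0, reg = 0x26094F

1100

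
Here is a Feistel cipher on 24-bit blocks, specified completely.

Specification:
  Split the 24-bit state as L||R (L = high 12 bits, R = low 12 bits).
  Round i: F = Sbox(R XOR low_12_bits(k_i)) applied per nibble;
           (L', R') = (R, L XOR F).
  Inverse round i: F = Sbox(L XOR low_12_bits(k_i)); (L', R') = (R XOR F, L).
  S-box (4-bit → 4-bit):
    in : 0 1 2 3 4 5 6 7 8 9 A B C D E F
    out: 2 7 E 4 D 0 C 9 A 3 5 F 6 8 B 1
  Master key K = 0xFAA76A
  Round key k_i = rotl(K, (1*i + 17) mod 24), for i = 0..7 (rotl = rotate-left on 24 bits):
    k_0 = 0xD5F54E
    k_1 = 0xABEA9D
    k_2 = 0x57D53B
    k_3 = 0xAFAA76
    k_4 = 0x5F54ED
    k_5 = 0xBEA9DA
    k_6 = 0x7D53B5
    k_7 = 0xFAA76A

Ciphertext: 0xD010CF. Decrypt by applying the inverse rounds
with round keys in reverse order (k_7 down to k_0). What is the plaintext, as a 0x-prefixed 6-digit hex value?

0x6AEA03

s_0 = ciphertext = 0xD010CF
s_1 = InvRound(s_0, k_7) = 0x500D01
s_2 = InvRound(s_1, k_6) = 0x1F1500
s_3 = InvRound(s_2, k_5) = 0xFEF1F1
s_4 = InvRound(s_3, k_4) = 0xEDFFEF
s_5 = InvRound(s_4, k_3) = 0x2BCEDF
s_6 = InvRound(s_5, k_2) = 0x7762BC
s_7 = InvRound(s_6, k_1) = 0xA03776
s_8 = InvRound(s_7, k_0) = 0x6AEA03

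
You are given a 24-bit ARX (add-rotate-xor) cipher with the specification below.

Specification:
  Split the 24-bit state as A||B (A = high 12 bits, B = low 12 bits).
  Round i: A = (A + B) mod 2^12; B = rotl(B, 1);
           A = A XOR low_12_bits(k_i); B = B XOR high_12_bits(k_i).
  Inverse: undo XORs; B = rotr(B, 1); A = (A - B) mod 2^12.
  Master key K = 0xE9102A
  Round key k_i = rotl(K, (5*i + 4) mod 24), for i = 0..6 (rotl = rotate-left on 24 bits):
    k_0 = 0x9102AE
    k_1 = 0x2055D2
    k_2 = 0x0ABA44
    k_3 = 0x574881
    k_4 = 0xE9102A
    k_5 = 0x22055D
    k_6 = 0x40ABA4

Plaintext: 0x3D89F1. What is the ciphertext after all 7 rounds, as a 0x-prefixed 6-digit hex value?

0x53F750

s_0 = plaintext = 0x3D89F1
s_1 = Round(s_0, k_0) = 0xF67AF3
s_2 = Round(s_1, k_1) = 0xF887E2
s_3 = Round(s_2, k_2) = 0xD2EF6F
s_4 = Round(s_3, k_3) = 0x41CBAB
s_5 = Round(s_4, k_4) = 0xFED9C6
s_6 = Round(s_5, k_5) = 0xCEE1AD
s_7 = Round(s_6, k_6) = 0x53F750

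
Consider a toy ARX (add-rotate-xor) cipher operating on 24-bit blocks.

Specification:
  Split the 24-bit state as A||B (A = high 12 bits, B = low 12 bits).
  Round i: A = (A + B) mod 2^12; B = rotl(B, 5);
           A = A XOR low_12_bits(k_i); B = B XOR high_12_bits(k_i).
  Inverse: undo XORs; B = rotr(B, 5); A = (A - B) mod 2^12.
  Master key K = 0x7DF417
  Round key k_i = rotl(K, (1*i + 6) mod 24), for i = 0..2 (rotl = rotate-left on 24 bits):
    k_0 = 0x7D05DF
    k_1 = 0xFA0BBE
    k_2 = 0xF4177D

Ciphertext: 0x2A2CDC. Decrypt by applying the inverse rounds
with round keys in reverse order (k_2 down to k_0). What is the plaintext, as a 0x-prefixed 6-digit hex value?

s_0 = ciphertext = 0x2A2CDC
s_1 = InvRound(s_0, k_2) = 0x743E9C
s_2 = InvRound(s_1, k_1) = 0xEF4E09
s_3 = InvRound(s_2, k_0) = 0xE5DCCE

0xE5DCCE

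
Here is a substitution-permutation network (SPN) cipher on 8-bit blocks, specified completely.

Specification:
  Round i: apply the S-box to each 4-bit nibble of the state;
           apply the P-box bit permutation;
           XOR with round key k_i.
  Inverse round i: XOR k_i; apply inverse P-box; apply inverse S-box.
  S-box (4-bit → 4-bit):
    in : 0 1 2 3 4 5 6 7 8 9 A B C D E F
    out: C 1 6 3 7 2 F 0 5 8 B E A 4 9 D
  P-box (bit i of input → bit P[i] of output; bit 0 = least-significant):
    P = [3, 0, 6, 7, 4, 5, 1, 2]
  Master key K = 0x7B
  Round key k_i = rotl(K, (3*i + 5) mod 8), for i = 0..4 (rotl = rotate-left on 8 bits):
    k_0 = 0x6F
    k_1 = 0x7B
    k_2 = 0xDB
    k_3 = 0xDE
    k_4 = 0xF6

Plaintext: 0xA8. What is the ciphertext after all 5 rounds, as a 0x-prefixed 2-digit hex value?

0x01

s_0 = plaintext = 0xA8
s_1 = Round(s_0, k_0) = 0x13
s_2 = Round(s_1, k_1) = 0x62
s_3 = Round(s_2, k_2) = 0xAC
s_4 = Round(s_3, k_3) = 0x6B
s_5 = Round(s_4, k_4) = 0x01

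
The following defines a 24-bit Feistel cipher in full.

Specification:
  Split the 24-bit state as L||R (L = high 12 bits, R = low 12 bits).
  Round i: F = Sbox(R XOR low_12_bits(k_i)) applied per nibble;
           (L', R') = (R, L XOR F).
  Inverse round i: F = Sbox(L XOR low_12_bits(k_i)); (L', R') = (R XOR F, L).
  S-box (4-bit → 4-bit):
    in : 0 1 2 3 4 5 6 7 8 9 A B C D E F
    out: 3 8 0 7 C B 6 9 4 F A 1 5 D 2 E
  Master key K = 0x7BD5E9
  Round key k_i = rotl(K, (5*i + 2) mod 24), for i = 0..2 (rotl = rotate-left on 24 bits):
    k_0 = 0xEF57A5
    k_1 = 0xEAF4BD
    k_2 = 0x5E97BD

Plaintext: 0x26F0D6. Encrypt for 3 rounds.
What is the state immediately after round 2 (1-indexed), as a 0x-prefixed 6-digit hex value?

s_0 = plaintext = 0x26F0D6
s_1 = Round(s_0, k_0) = 0x0D6BF8
s_2 = Round(s_1, k_1) = 0xBF8E1D
s_3 = Round(s_2, k_2) = 0xE1D45B

0xBF8E1D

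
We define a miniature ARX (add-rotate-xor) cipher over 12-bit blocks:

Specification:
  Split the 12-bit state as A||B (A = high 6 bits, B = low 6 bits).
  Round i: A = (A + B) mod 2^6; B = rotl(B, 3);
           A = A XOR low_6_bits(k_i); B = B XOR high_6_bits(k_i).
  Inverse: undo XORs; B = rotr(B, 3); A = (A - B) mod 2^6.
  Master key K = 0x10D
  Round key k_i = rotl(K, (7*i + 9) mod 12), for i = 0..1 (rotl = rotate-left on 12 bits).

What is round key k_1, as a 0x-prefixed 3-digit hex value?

0x0D1

K = 0x10D
k_0 = rotl(K, (7*0+9) mod 12) = rotl(K, 9) = 0xA21
k_1 = rotl(K, (7*1+9) mod 12) = rotl(K, 4) = 0x0D1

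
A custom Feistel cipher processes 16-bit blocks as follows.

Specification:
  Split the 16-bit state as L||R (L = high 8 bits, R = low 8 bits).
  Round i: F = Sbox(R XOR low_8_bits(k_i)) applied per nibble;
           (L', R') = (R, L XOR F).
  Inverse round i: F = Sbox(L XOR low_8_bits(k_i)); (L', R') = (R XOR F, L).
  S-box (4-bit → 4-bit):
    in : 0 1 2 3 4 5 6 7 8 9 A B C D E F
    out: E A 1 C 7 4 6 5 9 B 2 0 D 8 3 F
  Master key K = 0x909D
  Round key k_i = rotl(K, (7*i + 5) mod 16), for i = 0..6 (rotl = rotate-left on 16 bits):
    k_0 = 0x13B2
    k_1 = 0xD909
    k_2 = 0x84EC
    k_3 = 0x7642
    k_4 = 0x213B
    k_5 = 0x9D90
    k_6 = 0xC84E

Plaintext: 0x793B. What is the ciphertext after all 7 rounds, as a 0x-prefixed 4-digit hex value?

s_0 = plaintext = 0x793B
s_1 = Round(s_0, k_0) = 0x3BE2
s_2 = Round(s_1, k_1) = 0xE20B
s_3 = Round(s_2, k_2) = 0x0BD7
s_4 = Round(s_3, k_3) = 0xD7BF
s_5 = Round(s_4, k_4) = 0xBF40
s_6 = Round(s_5, k_5) = 0x4031
s_7 = Round(s_6, k_6) = 0x311F

0x311F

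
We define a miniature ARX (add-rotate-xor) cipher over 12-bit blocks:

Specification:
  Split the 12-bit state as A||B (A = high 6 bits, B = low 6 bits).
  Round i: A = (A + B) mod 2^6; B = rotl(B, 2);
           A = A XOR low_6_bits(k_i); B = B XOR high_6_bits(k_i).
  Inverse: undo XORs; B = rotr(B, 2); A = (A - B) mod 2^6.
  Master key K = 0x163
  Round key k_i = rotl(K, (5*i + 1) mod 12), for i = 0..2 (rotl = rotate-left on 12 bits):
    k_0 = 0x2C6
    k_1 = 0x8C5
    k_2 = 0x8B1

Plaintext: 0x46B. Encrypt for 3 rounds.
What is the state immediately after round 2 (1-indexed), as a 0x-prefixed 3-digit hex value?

s_0 = plaintext = 0x46B
s_1 = Round(s_0, k_0) = 0xEA5
s_2 = Round(s_1, k_1) = 0x6B5
s_3 = Round(s_2, k_2) = 0xFB5

0x6B5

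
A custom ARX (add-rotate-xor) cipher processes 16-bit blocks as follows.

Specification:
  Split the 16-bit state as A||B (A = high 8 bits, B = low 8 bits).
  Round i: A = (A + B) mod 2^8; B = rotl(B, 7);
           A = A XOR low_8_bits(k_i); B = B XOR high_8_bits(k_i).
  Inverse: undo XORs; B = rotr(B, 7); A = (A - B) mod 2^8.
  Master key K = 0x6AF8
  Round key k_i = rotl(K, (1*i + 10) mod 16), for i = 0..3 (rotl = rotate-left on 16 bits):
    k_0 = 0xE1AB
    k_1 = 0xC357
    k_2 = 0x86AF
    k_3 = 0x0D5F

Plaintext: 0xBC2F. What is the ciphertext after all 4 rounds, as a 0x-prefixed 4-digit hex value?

s_0 = plaintext = 0xBC2F
s_1 = Round(s_0, k_0) = 0x4076
s_2 = Round(s_1, k_1) = 0xE1F8
s_3 = Round(s_2, k_2) = 0x76FA
s_4 = Round(s_3, k_3) = 0x2F70

0x2F70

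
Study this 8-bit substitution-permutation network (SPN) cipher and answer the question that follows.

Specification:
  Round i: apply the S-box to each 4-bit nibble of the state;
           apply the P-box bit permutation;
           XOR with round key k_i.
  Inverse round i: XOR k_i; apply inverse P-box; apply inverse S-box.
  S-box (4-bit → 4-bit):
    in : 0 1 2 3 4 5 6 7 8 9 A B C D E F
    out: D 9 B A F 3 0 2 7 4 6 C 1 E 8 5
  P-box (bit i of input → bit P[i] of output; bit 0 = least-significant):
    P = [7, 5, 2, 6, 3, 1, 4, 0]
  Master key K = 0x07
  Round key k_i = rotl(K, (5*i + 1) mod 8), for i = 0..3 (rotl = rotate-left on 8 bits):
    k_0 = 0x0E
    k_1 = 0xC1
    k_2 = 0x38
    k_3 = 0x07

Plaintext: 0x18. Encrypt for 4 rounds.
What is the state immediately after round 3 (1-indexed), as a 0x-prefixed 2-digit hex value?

s_0 = plaintext = 0x18
s_1 = Round(s_0, k_0) = 0xA3
s_2 = Round(s_1, k_1) = 0xB3
s_3 = Round(s_2, k_2) = 0x49
s_4 = Round(s_3, k_3) = 0x18

0x49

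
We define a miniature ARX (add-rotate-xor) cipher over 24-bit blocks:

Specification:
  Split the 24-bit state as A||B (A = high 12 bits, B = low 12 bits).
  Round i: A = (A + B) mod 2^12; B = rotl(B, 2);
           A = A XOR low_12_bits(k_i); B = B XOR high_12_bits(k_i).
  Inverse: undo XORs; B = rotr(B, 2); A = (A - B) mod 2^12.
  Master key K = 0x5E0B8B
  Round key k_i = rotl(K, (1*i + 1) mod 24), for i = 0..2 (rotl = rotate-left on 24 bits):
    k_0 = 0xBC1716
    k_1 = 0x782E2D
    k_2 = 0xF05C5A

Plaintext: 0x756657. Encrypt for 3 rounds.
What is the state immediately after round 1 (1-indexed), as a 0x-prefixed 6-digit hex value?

s_0 = plaintext = 0x756657
s_1 = Round(s_0, k_0) = 0xABB29C
s_2 = Round(s_1, k_1) = 0x37ADF2
s_3 = Round(s_2, k_2) = 0xD368CE

0xABB29C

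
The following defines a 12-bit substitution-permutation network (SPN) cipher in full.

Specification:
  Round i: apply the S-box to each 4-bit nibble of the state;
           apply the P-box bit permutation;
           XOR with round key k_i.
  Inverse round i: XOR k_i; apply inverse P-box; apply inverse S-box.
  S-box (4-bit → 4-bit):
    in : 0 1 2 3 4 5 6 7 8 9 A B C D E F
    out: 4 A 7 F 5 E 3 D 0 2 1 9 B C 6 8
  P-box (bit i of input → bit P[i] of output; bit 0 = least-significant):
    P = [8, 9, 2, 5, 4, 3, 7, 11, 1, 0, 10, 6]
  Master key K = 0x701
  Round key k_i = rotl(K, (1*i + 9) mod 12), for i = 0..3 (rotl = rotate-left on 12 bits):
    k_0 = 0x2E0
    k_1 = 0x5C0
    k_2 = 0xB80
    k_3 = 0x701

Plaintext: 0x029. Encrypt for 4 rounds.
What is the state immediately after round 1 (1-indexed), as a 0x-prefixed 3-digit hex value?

s_0 = plaintext = 0x029
s_1 = Round(s_0, k_0) = 0x478
s_2 = Round(s_1, k_1) = 0x952
s_3 = Round(s_2, k_2) = 0x00D
s_4 = Round(s_3, k_3) = 0x3A5

0x478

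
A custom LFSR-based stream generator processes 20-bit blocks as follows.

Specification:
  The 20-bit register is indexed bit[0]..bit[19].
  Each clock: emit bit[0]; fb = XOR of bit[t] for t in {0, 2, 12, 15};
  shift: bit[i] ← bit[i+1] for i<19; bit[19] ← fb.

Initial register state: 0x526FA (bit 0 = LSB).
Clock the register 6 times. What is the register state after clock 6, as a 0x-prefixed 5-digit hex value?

reg_0 = 0x526FA
clock 1: out=0, reg = 0x2937D
clock 2: out=1, reg = 0x149BE
clock 3: out=0, reg = 0x8A4DF
clock 4: out=1, reg = 0xC526F
clock 5: out=1, reg = 0xE2937
clock 6: out=1, reg = 0x7149B

0x7149B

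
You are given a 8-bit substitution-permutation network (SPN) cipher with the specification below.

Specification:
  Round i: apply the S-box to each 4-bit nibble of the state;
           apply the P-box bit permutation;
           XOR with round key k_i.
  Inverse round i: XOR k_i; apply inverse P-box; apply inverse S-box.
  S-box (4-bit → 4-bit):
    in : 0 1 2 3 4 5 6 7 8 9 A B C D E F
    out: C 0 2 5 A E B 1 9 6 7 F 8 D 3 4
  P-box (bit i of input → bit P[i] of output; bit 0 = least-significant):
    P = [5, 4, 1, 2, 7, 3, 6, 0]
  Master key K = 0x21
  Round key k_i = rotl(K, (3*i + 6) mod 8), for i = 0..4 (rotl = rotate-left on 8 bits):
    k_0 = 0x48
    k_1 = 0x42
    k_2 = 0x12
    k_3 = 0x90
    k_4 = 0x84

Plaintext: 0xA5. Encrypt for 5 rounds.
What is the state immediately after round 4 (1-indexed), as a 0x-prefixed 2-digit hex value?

0x08

s_0 = plaintext = 0xA5
s_1 = Round(s_0, k_0) = 0x96
s_2 = Round(s_1, k_1) = 0x3E
s_3 = Round(s_2, k_2) = 0xE2
s_4 = Round(s_3, k_3) = 0x08
s_5 = Round(s_4, k_4) = 0xE1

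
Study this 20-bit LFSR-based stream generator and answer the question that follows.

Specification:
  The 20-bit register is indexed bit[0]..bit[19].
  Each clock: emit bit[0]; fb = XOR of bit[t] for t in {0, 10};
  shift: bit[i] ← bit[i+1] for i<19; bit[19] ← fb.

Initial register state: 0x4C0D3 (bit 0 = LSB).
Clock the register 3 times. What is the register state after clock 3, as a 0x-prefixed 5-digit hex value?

0x6981A

reg_0 = 0x4C0D3
clock 1: out=1, reg = 0xA6069
clock 2: out=1, reg = 0xD3034
clock 3: out=0, reg = 0x6981A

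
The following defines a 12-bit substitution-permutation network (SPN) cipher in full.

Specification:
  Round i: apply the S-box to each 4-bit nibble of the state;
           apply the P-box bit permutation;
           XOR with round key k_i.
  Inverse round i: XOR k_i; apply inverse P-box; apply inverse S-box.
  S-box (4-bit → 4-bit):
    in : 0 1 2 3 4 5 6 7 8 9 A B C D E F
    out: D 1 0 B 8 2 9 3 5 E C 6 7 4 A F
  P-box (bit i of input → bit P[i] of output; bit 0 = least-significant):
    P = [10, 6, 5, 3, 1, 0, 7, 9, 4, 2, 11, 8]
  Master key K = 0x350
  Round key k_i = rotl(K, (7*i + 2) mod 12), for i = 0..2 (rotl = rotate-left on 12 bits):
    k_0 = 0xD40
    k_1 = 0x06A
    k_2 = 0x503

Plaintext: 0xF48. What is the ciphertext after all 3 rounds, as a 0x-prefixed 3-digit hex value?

s_0 = plaintext = 0xF48
s_1 = Round(s_0, k_0) = 0x274
s_2 = Round(s_1, k_1) = 0x061
s_3 = Round(s_2, k_2) = 0xA11

0xA11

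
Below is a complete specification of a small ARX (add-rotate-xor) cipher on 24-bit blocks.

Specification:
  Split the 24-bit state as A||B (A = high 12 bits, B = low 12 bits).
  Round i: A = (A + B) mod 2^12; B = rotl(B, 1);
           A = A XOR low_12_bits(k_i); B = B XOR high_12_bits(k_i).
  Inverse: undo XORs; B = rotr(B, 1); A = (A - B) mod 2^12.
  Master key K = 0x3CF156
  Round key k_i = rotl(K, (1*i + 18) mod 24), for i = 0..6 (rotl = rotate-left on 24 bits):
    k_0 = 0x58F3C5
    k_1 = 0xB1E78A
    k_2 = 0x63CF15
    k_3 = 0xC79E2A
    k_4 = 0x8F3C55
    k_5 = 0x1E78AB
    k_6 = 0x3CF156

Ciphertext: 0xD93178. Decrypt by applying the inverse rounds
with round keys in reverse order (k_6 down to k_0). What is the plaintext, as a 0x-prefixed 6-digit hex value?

s_0 = ciphertext = 0xD93178
s_1 = InvRound(s_0, k_6) = 0x36A95B
s_2 = InvRound(s_1, k_5) = 0x76345E
s_3 = InvRound(s_2, k_4) = 0xCE0E56
s_4 = InvRound(s_3, k_3) = 0x9B3917
s_5 = InvRound(s_4, k_2) = 0x711F95
s_6 = InvRound(s_5, k_1) = 0x656A45
s_7 = InvRound(s_6, k_0) = 0xDAE7E5

0xDAE7E5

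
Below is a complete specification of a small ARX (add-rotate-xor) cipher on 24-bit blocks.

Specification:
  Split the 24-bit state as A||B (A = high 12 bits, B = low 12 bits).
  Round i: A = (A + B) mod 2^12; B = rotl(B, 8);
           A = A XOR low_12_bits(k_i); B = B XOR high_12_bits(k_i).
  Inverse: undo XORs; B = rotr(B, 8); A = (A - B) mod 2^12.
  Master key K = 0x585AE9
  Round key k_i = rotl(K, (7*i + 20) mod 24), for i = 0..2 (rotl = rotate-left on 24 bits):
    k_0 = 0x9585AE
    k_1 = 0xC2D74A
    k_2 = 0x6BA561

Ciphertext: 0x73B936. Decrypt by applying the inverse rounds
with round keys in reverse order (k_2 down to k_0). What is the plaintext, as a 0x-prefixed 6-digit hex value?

s_0 = ciphertext = 0x73B936
s_1 = InvRound(s_0, k_2) = 0x98B8CF
s_2 = InvRound(s_1, k_1) = 0x09DE24
s_3 = InvRound(s_2, k_0) = 0xD6C7C7

0xD6C7C7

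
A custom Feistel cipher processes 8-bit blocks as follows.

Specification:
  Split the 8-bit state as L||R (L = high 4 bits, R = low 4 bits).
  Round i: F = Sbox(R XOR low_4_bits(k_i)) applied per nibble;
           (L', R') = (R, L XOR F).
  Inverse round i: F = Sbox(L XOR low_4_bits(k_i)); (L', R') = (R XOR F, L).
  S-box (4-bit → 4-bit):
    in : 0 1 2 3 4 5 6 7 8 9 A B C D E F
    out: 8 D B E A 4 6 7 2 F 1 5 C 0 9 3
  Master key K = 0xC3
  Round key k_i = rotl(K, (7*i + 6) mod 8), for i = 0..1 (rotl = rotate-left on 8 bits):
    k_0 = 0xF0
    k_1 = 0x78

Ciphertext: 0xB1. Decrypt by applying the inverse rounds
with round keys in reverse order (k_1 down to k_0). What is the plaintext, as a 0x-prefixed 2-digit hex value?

0x8F

s_0 = ciphertext = 0xB1
s_1 = InvRound(s_0, k_1) = 0xFB
s_2 = InvRound(s_1, k_0) = 0x8F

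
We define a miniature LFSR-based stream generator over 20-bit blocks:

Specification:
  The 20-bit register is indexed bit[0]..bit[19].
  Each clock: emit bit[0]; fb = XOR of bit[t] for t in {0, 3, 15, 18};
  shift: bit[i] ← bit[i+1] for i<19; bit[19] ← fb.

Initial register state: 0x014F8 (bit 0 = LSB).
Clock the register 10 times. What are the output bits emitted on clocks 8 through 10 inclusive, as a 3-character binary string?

100

reg_0 = 0x014F8
clock 1: out=0, reg = 0x80A7C
clock 2: out=0, reg = 0xC053E
clock 3: out=0, reg = 0x6029F
clock 4: out=1, reg = 0xB014F
clock 5: out=1, reg = 0x580A7
clock 6: out=1, reg = 0xAC053
clock 7: out=1, reg = 0x56029
clock 8: out=1, reg = 0xAB014
clock 9: out=0, reg = 0xD580A
clock 10: out=0, reg = 0x6AC05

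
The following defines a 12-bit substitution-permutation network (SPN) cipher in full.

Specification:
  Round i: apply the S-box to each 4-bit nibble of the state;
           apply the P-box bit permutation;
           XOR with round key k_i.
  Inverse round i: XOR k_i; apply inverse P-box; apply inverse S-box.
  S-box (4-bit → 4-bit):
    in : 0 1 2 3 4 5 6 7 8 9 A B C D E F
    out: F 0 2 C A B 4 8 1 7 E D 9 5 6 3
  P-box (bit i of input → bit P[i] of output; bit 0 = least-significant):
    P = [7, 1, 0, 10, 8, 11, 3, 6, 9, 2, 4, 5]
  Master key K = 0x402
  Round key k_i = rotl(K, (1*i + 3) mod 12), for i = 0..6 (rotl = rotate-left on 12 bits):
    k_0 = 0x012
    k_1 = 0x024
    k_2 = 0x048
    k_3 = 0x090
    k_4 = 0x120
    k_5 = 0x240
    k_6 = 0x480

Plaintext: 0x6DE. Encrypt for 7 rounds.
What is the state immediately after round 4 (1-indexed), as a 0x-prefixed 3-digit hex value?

s_0 = plaintext = 0x6DE
s_1 = Round(s_0, k_0) = 0x109
s_2 = Round(s_1, k_1) = 0x9EF
s_3 = Round(s_2, k_2) = 0xAD6
s_4 = Round(s_3, k_3) = 0x1AD
s_5 = Round(s_4, k_4) = 0x9E9
s_6 = Round(s_5, k_5) = 0x8DF
s_7 = Round(s_6, k_6) = 0x70A

0x1AD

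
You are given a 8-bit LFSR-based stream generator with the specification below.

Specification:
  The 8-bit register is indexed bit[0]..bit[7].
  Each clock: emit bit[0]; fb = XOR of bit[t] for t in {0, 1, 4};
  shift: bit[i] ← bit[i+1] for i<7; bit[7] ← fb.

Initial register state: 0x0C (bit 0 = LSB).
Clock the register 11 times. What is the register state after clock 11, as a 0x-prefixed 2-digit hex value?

0xB5

reg_0 = 0x0C
clock 1: out=0, reg = 0x06
clock 2: out=0, reg = 0x83
clock 3: out=1, reg = 0x41
clock 4: out=1, reg = 0xA0
clock 5: out=0, reg = 0x50
clock 6: out=0, reg = 0xA8
clock 7: out=0, reg = 0x54
clock 8: out=0, reg = 0xAA
clock 9: out=0, reg = 0xD5
clock 10: out=1, reg = 0x6A
clock 11: out=0, reg = 0xB5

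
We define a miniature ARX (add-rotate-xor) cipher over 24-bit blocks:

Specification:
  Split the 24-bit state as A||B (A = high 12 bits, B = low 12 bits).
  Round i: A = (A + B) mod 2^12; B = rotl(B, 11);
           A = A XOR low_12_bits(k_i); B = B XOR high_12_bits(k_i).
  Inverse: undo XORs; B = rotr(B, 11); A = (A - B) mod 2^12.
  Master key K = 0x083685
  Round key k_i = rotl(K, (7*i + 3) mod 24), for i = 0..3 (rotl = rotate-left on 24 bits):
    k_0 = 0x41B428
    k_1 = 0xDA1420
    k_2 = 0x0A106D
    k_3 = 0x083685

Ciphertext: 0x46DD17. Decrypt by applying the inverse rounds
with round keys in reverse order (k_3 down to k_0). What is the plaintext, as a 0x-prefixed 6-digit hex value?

0x8B42F4

s_0 = ciphertext = 0x46DD17
s_1 = InvRound(s_0, k_3) = 0x7BFB29
s_2 = InvRound(s_1, k_2) = 0x0C1711
s_3 = InvRound(s_2, k_1) = 0xF80561
s_4 = InvRound(s_3, k_0) = 0x8B42F4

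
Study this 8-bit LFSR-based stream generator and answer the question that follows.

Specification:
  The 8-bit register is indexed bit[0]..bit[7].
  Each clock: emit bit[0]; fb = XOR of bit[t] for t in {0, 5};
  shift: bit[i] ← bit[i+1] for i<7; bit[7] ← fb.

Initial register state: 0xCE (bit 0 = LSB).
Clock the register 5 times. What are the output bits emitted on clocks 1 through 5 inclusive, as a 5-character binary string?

reg_0 = 0xCE
clock 1: out=0, reg = 0x67
clock 2: out=1, reg = 0x33
clock 3: out=1, reg = 0x19
clock 4: out=1, reg = 0x8C
clock 5: out=0, reg = 0x46

01110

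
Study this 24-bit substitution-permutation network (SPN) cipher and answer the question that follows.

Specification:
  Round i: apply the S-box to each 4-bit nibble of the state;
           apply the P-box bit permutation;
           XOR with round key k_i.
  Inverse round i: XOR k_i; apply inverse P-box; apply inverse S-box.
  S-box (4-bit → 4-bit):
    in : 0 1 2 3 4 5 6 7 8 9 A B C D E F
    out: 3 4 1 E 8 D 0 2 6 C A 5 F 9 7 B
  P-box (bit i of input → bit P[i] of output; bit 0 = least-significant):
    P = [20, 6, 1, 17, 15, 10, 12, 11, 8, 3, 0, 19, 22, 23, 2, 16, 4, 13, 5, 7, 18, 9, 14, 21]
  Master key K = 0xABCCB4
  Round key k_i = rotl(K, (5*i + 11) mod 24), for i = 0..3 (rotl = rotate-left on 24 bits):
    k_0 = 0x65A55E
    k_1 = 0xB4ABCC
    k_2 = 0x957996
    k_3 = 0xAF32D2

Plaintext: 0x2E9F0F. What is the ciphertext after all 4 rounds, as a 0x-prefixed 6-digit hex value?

s_0 = plaintext = 0x2E9F0F
s_1 = Round(s_0, k_0) = 0x7A0022
s_2 = Round(s_1, k_1) = 0x640844
s_3 = Round(s_2, k_2) = 0x57711F
s_4 = Round(s_3, k_3) = 0x194293

0x194293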